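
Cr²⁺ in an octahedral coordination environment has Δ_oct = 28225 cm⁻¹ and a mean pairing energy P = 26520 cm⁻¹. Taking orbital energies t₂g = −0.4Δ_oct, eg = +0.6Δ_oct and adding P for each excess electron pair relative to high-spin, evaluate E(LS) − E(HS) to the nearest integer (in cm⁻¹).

Cr sits in group 6; removing 2 electrons leaves Cr²⁺ with 6 − 2 = 4 d electrons.
High-spin: t₂g³ eg¹, CFSE = -0.6Δ_oct = -16935 cm⁻¹.
Low-spin: t₂g⁴ eg⁰, orbital CFSE = -1.6Δ_oct = -45160 cm⁻¹; plus 1 excess pair × P = +26520 cm⁻¹; total -18640 cm⁻¹.
Thus E(LS) − E(HS) = -1705 cm⁻¹.

-1705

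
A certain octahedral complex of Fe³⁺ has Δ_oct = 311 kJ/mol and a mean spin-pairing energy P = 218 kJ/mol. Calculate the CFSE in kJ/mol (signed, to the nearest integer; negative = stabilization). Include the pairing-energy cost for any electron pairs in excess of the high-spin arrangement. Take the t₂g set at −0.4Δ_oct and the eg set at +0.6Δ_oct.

Fe sits in group 8; removing 3 electrons leaves Fe³⁺ with 8 − 3 = 5 d electrons.
Since Δ_oct = 311 kJ/mol > P = 218 kJ/mol, the complex adopts the low-spin configuration.
Filling d⁵ accordingly: t₂g⁵ eg⁰.
Orbital CFSE = -2.0Δ_oct = -2.0 × 311 = -622 kJ/mol.
Excess pairs vs high-spin: 2 − 0 = 2; pairing cost = +436 kJ/mol.
Net CFSE = -622 + 436 = -186 kJ/mol.

-186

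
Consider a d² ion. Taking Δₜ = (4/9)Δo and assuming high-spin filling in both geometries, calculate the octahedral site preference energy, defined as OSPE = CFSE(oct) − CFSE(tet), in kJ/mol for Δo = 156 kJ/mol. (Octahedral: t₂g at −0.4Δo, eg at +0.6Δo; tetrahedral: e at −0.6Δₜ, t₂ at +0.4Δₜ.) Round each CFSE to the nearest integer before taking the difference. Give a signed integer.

In an octahedral site d² (HS) is t2g^2 e_g^0, giving CFSE(oct) = -0.8Δo = -125 kJ/mol.
In a tetrahedral site the filling is e^2 t2^0: CFSE(tet) = -1.2Δₜ = -1.2 × (4/9)(156) = -83 kJ/mol.
Subtracting, OSPE = -125 − (-83) = -42 kJ/mol.

-42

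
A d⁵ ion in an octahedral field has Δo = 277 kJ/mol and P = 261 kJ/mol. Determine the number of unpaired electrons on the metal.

Here Δo > P (277 > 261), so the low-spin state is favoured.
Filling d⁵ accordingly: t2g^5 e_g^0.
Unpaired electrons: 1.

1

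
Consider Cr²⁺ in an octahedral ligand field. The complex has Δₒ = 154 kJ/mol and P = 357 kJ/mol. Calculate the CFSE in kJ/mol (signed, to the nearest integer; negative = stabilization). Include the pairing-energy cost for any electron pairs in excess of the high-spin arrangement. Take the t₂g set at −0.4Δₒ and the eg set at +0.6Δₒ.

Cr is in group 6, so Cr²⁺ is d⁴ (6 − 2 = 4).
With Δₒ < P the complex is high-spin.
That gives t₂g³ eg¹.
Orbital CFSE = -0.6Δₒ = -0.6 × 154 = -92 kJ/mol.
High-spin has no excess pairs, so no pairing correction applies.

-92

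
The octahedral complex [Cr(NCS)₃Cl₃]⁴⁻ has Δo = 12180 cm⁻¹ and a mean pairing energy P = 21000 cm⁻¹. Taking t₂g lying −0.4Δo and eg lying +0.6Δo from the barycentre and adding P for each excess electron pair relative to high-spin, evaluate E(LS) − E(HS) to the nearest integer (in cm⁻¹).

Ligand charges: 3×(-1) from NCS⁻ and 3×(-1) from Cl⁻ sum to -6; with overall charge -4, Cr is +2.
Cr sits in group 6; removing 2 electrons leaves Cr²⁺ with 6 − 2 = 4 d electrons.
High-spin d⁴ fills as t₂g³ eg¹ with CFSE 3(−0.4) + 1(+0.6) = -0.6Δo = -7308 cm⁻¹.
For low-spin the configuration is t₂g⁴ eg⁰: orbital energy -1.6 × 12180 = -19488 cm⁻¹, and 1 additional pair relative to high-spin adds 21000 cm⁻¹, giving 1512 cm⁻¹.
E(LS) − E(HS) = 1512 − (-7308) = 8820 cm⁻¹.

8820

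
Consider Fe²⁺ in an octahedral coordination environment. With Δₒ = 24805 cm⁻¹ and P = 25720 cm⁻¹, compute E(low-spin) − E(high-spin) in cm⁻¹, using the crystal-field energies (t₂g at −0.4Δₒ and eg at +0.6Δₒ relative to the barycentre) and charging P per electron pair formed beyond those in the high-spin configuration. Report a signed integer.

Fe is in group 8, so Fe²⁺ is d⁶ (8 − 2 = 6).
High-spin: t₂g⁴ eg², CFSE = -0.4Δₒ = -9922 cm⁻¹.
Low-spin t₂g⁶ eg⁰ gives -2.4Δₒ = -59532 cm⁻¹, but forming 2 extra pairs costs 2P = 51440 cm⁻¹, so E(LS) = -59532 + 51440 = -8092 cm⁻¹.
Thus E(LS) − E(HS) = 1830 cm⁻¹.

1830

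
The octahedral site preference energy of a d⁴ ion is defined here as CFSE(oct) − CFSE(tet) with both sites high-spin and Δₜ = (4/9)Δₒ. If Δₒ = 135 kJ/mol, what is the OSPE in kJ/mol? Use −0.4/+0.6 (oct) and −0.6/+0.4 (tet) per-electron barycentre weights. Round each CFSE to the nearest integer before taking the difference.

In an octahedral site d⁴ (HS) is t₂g³ eg¹, giving CFSE(oct) = -0.6Δₒ = -81 kJ/mol.
Tetrahedral e² t₂² gives -0.4Δₜ = -0.4 × (4/9) × 135 = -24 kJ/mol.
OSPE = -81 − (-24) = -57 kJ/mol.

-57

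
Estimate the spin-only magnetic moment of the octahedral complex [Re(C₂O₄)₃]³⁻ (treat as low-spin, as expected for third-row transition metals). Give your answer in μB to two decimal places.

Each C₂O₄²⁻ contributes -2; 3 × (-2) = -6. With overall charge -3, Re is in the +3 oxidation state.
Re³⁺: group 7, so d-count = 7 − 3 = 4.
Configuration: t2g^4 e_g^0 → 2 unpaired electrons.
μ(spin-only) = √[2(2+2)] = √8 ≈ 2.83 μB.

2.83 μB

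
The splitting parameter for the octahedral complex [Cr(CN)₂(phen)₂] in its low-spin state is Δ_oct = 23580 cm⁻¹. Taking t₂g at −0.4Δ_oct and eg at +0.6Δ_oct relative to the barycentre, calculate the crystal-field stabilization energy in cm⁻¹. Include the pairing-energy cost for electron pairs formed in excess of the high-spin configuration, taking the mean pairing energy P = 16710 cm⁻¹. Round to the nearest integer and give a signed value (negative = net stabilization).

-21018

Ligand charges: 2×(-1) from CN⁻ and 2×(+0) from phen sum to -2; with overall charge +0, Cr is +2.
Cr sits in group 6; removing 2 electrons leaves Cr²⁺ with 6 − 2 = 4 d electrons.
Electron filling gives t₂g⁴ eg⁰.
Orbital CFSE = 4(-0.4) + 0(0.6) = -1.6Δ_oct = -1.6 × 23580 = -37728 cm⁻¹.
Pairing penalty: 1 pair vs 0 in the high-spin reference → 1 extra × P = 16710 cm⁻¹.
Combining: -37728 + 16710 = -21018 cm⁻¹.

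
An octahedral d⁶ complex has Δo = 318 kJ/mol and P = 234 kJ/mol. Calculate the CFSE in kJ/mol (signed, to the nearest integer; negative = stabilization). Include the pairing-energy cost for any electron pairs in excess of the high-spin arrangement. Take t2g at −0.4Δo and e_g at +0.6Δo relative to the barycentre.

-295

With Δo > P the complex is low-spin.
That gives t2g^6 e_g^0.
Orbital CFSE = -2.4Δo = -2.4 × 318 = -763 kJ/mol.
Excess pairs vs high-spin: 3 − 1 = 2; pairing cost = +468 kJ/mol.
Net CFSE = -763 + 468 = -295 kJ/mol.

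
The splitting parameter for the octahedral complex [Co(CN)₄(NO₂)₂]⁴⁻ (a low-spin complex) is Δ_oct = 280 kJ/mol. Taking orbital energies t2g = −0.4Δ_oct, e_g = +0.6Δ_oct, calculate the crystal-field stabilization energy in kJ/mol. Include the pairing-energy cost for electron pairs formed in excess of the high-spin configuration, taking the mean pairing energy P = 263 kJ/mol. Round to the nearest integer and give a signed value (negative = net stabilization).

-241

Ligand charges: 4×(-1) from CN⁻ and 2×(-1) from NO₂⁻ sum to -6; with overall charge -4, Co is +2.
Co is in group 9, so Co²⁺ is d⁷ (9 − 2 = 7).
Electron filling gives t2g^6 e_g^1.
Orbital CFSE = 6(-0.4) + 1(0.6) = -1.8Δ_oct = -1.8 × 280 = -504 kJ/mol.
Relative to high-spin t2g^5 e_g^2 (2 paired), the low-spin configuration has 1 additional pair, contributing +1 × 263 = +263 kJ/mol.
Overall CFSE = -504 + 263 = -241 kJ/mol.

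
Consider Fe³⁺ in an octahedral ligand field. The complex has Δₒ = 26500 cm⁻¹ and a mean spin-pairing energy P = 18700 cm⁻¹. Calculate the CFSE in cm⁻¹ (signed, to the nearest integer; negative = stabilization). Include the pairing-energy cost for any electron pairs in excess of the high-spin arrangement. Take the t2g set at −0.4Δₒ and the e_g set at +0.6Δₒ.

-15600

Fe is in group 8, so Fe³⁺ is d⁵ (8 − 3 = 5).
With Δₒ > P the complex is low-spin.
Filling d⁵ accordingly: t2g^5 e_g^0.
Orbital CFSE = -2.0Δₒ = -2.0 × 26500 = -53000 cm⁻¹.
Excess pairs vs high-spin: 2 − 0 = 2; pairing cost = +37400 cm⁻¹.
Net CFSE = -53000 + 37400 = -15600 cm⁻¹.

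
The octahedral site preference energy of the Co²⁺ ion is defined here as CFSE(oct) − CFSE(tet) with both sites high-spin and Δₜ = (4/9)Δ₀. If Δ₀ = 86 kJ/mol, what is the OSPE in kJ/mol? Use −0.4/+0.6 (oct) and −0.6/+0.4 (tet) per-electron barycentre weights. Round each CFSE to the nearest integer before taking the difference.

-23

Group 9 minus oxidation state +2 gives a d⁷ configuration for Co²⁺.
Octahedral (high-spin): t2g^5 e_g^2, CFSE = 5(−0.4) + 2(+0.6) = -0.8Δ₀ = -0.8 × 86 = -69 kJ/mol.
Tetrahedral e^4 t2^3 gives -1.2Δₜ = -1.2 × (4/9) × 86 = -46 kJ/mol.
Subtracting, OSPE = -69 − (-46) = -23 kJ/mol.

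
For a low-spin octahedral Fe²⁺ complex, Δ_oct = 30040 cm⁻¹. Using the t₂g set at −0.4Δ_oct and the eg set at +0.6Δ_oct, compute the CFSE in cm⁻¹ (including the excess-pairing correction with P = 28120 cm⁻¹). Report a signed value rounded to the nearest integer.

-15856

Group 8 minus oxidation state +2 gives a d⁶ configuration for Fe²⁺.
Electron filling gives t₂g⁶ eg⁰.
The orbital stabilization is -2.4Δ_oct = -2.4 × 30040 = -72096 cm⁻¹.
High-spin d⁶ would be t₂g⁴ eg² with 1 pair; low-spin has 3, so 2 excess pairs cost +2P = +56240 cm⁻¹.
Net CFSE = -72096 + 56240 = -15856 cm⁻¹.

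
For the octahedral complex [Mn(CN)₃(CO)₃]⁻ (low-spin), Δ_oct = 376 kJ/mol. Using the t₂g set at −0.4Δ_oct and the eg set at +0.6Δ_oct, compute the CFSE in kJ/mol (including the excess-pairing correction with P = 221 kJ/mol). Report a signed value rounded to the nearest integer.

-310

Ligand charges: 3×(-1) from CN⁻ and 3×(+0) from CO sum to -3; with overall charge -1, Mn is +2.
Mn sits in group 7; removing 2 electrons leaves Mn²⁺ with 7 − 2 = 5 d electrons.
Electron filling gives t₂g⁵ eg⁰.
Orbital CFSE = 5(-0.4) + 0(0.6) = -2.0Δ_oct = -2.0 × 376 = -752 kJ/mol.
Relative to high-spin t₂g³ eg² (0 paired), the low-spin configuration has 2 additional pairs, contributing +2 × 221 = +442 kJ/mol.
Combining: -752 + 442 = -310 kJ/mol.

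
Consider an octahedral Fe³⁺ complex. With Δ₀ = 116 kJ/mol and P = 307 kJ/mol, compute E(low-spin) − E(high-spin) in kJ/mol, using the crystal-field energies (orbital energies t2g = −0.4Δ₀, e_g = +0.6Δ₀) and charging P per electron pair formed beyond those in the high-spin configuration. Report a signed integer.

382

Group 8 minus oxidation state +3 gives a d⁵ configuration for Fe³⁺.
In the high-spin limit (t2g^3 e_g^2) the orbital term is 0.0Δ₀ = 0 kJ/mol, with no excess pairing.
For low-spin the configuration is t2g^5 e_g^0: orbital energy -2.0 × 116 = -232 kJ/mol, and 2 additional pairs relative to high-spin add 614 kJ/mol, giving 382 kJ/mol.
The difference is 382 − (0) = 382 kJ/mol, so high-spin lies lower.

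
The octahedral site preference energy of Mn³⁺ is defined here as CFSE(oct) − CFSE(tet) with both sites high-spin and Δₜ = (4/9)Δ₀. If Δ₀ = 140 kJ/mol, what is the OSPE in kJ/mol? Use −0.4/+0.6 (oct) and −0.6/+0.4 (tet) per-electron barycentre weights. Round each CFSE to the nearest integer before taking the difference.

Group 7 minus oxidation state +3 gives a d⁴ configuration for Mn³⁺.
Octahedral (high-spin): t₂g³ eg¹, CFSE = 3(−0.4) + 1(+0.6) = -0.6Δ₀ = -0.6 × 140 = -84 kJ/mol.
Tetrahedral: e² t₂², CFSE = 2(−0.6) + 2(+0.4) = -0.4Δₜ = -0.4 × (4/9) × 140 = -25 kJ/mol.
Subtracting, OSPE = -84 − (-25) = -59 kJ/mol.

-59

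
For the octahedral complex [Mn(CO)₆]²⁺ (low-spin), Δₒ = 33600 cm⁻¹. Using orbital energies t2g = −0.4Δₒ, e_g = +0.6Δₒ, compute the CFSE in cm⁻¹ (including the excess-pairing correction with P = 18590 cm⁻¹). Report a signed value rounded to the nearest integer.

CO is neutral, so the +2 overall charge sits on Mn: oxidation state +2.
Group 7 minus oxidation state +2 gives a d⁵ configuration for Mn²⁺.
Configuration: t2g^5 e_g^0.
Orbital CFSE = 5(-0.4) + 0(0.6) = -2.0Δₒ = -2.0 × 33600 = -67200 cm⁻¹.
High-spin d⁵ would be t2g^3 e_g^2 with 0 pairs; low-spin has 2, so 2 excess pairs cost +2P = +37180 cm⁻¹.
Overall CFSE = -67200 + 37180 = -30020 cm⁻¹.

-30020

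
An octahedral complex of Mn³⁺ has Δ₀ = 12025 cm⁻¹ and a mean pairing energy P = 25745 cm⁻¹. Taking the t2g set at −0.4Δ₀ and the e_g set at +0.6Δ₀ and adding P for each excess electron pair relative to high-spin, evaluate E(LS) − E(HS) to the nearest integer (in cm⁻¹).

13720

Mn sits in group 7; removing 3 electrons leaves Mn³⁺ with 7 − 3 = 4 d electrons.
High-spin d⁴ fills as t2g^3 e_g^1 with CFSE 3(−0.4) + 1(+0.6) = -0.6Δ₀ = -7215 cm⁻¹.
For low-spin the configuration is t2g^4 e_g^0: orbital energy -1.6 × 12025 = -19240 cm⁻¹, and 1 additional pair relative to high-spin adds 25745 cm⁻¹, giving 6505 cm⁻¹.
E(LS) − E(HS) = 6505 − (-7215) = 13720 cm⁻¹.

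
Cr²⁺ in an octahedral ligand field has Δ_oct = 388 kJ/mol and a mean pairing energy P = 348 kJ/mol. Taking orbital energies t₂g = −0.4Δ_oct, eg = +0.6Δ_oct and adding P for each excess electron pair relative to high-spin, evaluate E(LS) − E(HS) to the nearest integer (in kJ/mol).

-40

Cr sits in group 6; removing 2 electrons leaves Cr²⁺ with 6 − 2 = 4 d electrons.
High-spin d⁴ fills as t₂g³ eg¹ with CFSE 3(−0.4) + 1(+0.6) = -0.6Δ_oct = -233 kJ/mol.
For low-spin the configuration is t₂g⁴ eg⁰: orbital energy -1.6 × 388 = -621 kJ/mol, and 1 additional pair relative to high-spin adds 348 kJ/mol, giving -273 kJ/mol.
Thus E(LS) − E(HS) = -40 kJ/mol.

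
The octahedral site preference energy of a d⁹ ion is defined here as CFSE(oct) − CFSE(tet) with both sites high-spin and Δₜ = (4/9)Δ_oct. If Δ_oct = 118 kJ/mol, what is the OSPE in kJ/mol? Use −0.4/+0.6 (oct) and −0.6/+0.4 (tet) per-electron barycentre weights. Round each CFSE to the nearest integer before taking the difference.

In an octahedral site d⁹ (HS) is t₂g⁶ eg³, giving CFSE(oct) = -0.6Δ_oct = -71 kJ/mol.
Tetrahedral: e⁴ t₂⁵, CFSE = 4(−0.6) + 5(+0.4) = -0.4Δₜ = -0.4 × (4/9) × 118 = -21 kJ/mol.
OSPE = -71 − (-21) = -50 kJ/mol.

-50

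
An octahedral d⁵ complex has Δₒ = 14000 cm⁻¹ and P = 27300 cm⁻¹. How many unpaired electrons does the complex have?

Since Δₒ = 14000 cm⁻¹ < P = 27300 cm⁻¹, the complex adopts the high-spin configuration.
Configuration: t2g^3 e_g^2.
Unpaired electrons: 5.

5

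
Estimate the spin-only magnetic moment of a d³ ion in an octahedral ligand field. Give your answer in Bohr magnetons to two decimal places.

Configuration: t₂g³ eg⁰ → 3 unpaired electrons.
μ(spin-only) = √[3(3+2)] = √15 ≈ 3.87 Bohr magnetons.

3.87 Bohr magnetons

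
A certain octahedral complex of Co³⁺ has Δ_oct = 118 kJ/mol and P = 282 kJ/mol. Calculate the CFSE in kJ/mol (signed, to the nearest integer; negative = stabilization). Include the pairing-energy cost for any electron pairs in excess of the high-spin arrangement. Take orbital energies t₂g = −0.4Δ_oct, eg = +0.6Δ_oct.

-47

Co³⁺: group 9, so d-count = 9 − 3 = 6.
With Δ_oct < P the complex is high-spin.
Filling d⁶ accordingly: t₂g⁴ eg².
Orbital CFSE = -0.4Δ_oct = -0.4 × 118 = -47 kJ/mol.
High-spin has no excess pairs, so no pairing correction applies.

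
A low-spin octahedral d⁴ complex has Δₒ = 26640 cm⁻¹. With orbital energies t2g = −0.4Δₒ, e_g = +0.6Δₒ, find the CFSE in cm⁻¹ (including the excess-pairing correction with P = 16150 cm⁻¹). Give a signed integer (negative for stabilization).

-26474

Configuration: t2g^4 e_g^0.
The orbital stabilization is -1.6Δₒ = -1.6 × 26640 = -42624 cm⁻¹.
Relative to high-spin t2g^3 e_g^1 (0 paired), the low-spin configuration has 1 additional pair, contributing +1 × 16150 = +16150 cm⁻¹.
Overall CFSE = -42624 + 16150 = -26474 cm⁻¹.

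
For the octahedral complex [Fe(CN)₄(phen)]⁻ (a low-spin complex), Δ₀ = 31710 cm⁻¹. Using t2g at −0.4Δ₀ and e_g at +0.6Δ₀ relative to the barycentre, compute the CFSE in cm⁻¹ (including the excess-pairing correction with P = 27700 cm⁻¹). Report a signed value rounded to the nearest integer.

-8020

Ligand charges: 4×(-1) from CN⁻ and 1×(+0) from phen sum to -4; with overall charge -1, Fe is +3.
Fe sits in group 8; removing 3 electrons leaves Fe³⁺ with 8 − 3 = 5 d electrons.
Configuration: t2g^5 e_g^0.
The orbital stabilization is -2.0Δ₀ = -2.0 × 31710 = -63420 cm⁻¹.
High-spin d⁵ would be t2g^3 e_g^2 with 0 pairs; low-spin has 2, so 2 excess pairs cost +2P = +55400 cm⁻¹.
Combining: -63420 + 55400 = -8020 cm⁻¹.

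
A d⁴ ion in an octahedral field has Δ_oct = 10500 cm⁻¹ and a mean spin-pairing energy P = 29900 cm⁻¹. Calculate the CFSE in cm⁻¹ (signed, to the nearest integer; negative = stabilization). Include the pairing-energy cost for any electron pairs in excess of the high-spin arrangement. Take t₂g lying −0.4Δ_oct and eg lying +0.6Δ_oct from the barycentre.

-6300

Since Δ_oct = 10500 cm⁻¹ < P = 29900 cm⁻¹, the complex adopts the high-spin configuration.
Configuration: t₂g³ eg¹.
Orbital CFSE = -0.6Δ_oct = -0.6 × 10500 = -6300 cm⁻¹.
High-spin has no excess pairs, so no pairing correction applies.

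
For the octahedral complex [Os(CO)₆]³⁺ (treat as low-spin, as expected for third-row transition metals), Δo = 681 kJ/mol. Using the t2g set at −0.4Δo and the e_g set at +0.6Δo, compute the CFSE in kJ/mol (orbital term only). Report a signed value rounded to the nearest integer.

-1362

CO is neutral, so the +3 overall charge sits on Os: oxidation state +3.
Os sits in group 8; removing 3 electrons leaves Os³⁺ with 8 − 3 = 5 d electrons.
The d⁵ electrons fill as t2g^5 e_g^0.
The orbital stabilization is -2.0Δo = -2.0 × 681 = -1362 kJ/mol.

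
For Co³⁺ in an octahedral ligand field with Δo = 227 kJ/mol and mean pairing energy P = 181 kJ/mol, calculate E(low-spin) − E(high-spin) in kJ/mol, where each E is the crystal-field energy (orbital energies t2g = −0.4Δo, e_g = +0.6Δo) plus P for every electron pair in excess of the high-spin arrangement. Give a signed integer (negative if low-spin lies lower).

-92

Co is in group 9, so Co³⁺ is d⁶ (9 − 3 = 6).
In the high-spin limit (t2g^4 e_g^2) the orbital term is -0.4Δo = -91 kJ/mol, with no excess pairing.
Low-spin: t2g^6 e_g^0, orbital CFSE = -2.4Δo = -545 kJ/mol; plus 2 excess pairs × P = +362 kJ/mol; total -183 kJ/mol.
The difference is -183 − (-91) = -92 kJ/mol, so low-spin lies lower.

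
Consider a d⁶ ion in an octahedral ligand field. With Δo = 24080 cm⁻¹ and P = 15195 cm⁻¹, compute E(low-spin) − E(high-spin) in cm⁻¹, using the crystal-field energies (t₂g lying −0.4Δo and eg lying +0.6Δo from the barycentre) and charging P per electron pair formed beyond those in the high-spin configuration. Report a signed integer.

-17770

In the high-spin limit (t₂g⁴ eg²) the orbital term is -0.4Δo = -9632 cm⁻¹, with no excess pairing.
For low-spin the configuration is t₂g⁶ eg⁰: orbital energy -2.4 × 24080 = -57792 cm⁻¹, and 2 additional pairs relative to high-spin add 30390 cm⁻¹, giving -27402 cm⁻¹.
Thus E(LS) − E(HS) = -17770 cm⁻¹.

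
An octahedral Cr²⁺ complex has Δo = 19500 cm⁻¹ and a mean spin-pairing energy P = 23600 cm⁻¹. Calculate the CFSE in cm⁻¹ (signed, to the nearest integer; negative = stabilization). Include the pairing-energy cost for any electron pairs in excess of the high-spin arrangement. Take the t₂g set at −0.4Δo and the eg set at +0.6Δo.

-11700

Cr is in group 6, so Cr²⁺ is d⁴ (6 − 2 = 4).
Since Δo = 19500 cm⁻¹ < P = 23600 cm⁻¹, the complex adopts the high-spin configuration.
That gives t₂g³ eg¹.
Orbital CFSE = -0.6Δo = -0.6 × 19500 = -11700 cm⁻¹.
High-spin has no excess pairs, so no pairing correction applies.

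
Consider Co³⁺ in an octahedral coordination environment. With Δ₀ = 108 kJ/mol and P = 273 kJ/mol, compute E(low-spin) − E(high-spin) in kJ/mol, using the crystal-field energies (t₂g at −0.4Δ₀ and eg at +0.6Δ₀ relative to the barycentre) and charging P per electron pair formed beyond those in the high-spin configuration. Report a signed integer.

Group 9 minus oxidation state +3 gives a d⁶ configuration for Co³⁺.
High-spin d⁶ fills as t₂g⁴ eg² with CFSE 4(−0.4) + 2(+0.6) = -0.4Δ₀ = -43 kJ/mol.
For low-spin the configuration is t₂g⁶ eg⁰: orbital energy -2.4 × 108 = -259 kJ/mol, and 2 additional pairs relative to high-spin add 546 kJ/mol, giving 287 kJ/mol.
The difference is 287 − (-43) = 330 kJ/mol, so high-spin lies lower.

330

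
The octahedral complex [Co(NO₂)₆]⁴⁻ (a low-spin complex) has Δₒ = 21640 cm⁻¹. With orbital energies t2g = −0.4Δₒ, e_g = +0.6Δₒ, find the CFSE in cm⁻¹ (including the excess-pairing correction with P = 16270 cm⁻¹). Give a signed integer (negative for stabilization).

Each NO₂⁻ contributes -1; 6 × (-1) = -6. With overall charge -4, Co is in the +2 oxidation state.
Co²⁺: group 9, so d-count = 9 − 2 = 7.
The d⁷ electrons fill as t2g^6 e_g^1.
Orbital CFSE = 6(-0.4) + 1(0.6) = -1.8Δₒ = -1.8 × 21640 = -38952 cm⁻¹.
Pairing penalty: 3 pairs vs 2 in the high-spin reference → 1 extra × P = 16270 cm⁻¹.
Overall CFSE = -38952 + 16270 = -22682 cm⁻¹.

-22682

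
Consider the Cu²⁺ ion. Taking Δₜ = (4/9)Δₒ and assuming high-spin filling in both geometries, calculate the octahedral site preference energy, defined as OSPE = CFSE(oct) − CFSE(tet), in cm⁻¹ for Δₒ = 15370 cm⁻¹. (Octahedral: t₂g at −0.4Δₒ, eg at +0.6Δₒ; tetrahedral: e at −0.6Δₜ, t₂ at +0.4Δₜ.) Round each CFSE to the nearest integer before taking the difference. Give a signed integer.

Cu sits in group 11; removing 2 electrons leaves Cu²⁺ with 11 − 2 = 9 d electrons.
Octahedral (high-spin): t₂g⁶ eg³, CFSE = 6(−0.4) + 3(+0.6) = -0.6Δₒ = -0.6 × 15370 = -9222 cm⁻¹.
Tetrahedral e⁴ t₂⁵ gives -0.4Δₜ = -0.4 × (4/9) × 15370 = -2732 cm⁻¹.
OSPE = CFSE(oct) − CFSE(tet) = -9222 − (-2732) = -6490 cm⁻¹.

-6490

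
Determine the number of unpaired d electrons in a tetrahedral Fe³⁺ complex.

Fe is in group 8, so Fe³⁺ is d⁵ (8 − 3 = 5).
With tetrahedral geometry the complex is necessarily high-spin.
Configuration: e² t₂³, giving 5 unpaired electrons.

5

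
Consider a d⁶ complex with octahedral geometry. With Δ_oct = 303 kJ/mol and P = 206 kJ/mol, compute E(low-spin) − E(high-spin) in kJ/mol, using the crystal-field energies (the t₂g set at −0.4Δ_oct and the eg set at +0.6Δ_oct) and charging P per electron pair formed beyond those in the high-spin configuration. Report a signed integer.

High-spin: t₂g⁴ eg², CFSE = -0.4Δ_oct = -121 kJ/mol.
For low-spin the configuration is t₂g⁶ eg⁰: orbital energy -2.4 × 303 = -727 kJ/mol, and 2 additional pairs relative to high-spin add 412 kJ/mol, giving -315 kJ/mol.
E(LS) − E(HS) = -315 − (-121) = -194 kJ/mol.

-194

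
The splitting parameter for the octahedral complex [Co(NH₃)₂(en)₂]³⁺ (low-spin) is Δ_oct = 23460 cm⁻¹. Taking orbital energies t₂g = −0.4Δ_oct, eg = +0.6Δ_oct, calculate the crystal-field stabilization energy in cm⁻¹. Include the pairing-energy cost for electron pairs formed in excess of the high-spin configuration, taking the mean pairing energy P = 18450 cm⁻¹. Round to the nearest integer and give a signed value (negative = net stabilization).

-19404

Ligand charges: 2×(+0) from NH₃ and 2×(+0) from en sum to +0; with overall charge +3, Co is +3.
Group 9 minus oxidation state +3 gives a d⁶ configuration for Co³⁺.
Electron filling gives t₂g⁶ eg⁰.
CFSE(orbital) = 6×(-0.4Δ_oct) + 0×(0.6Δ_oct) = -2.4Δ_oct; with Δ_oct = 23460 cm⁻¹ that is -56304 cm⁻¹.
High-spin d⁶ would be t₂g⁴ eg² with 1 pair; low-spin has 3, so 2 excess pairs cost +2P = +36900 cm⁻¹.
Overall CFSE = -56304 + 36900 = -19404 cm⁻¹.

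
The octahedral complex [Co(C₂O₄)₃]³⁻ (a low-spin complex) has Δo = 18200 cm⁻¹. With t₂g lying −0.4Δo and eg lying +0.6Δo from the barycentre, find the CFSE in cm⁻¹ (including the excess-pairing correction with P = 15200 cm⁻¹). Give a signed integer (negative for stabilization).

Each C₂O₄²⁻ contributes -2; 3 × (-2) = -6. With overall charge -3, Co is in the +3 oxidation state.
Co is in group 9, so Co³⁺ is d⁶ (9 − 3 = 6).
Configuration: t₂g⁶ eg⁰.
The orbital stabilization is -2.4Δo = -2.4 × 18200 = -43680 cm⁻¹.
Relative to high-spin t₂g⁴ eg² (1 paired), the low-spin configuration has 2 additional pairs, contributing +2 × 15200 = +30400 cm⁻¹.
Net CFSE = -43680 + 30400 = -13280 cm⁻¹.

-13280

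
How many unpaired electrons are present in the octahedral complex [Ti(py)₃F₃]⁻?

Ligand charges: 3×(+0) from py and 3×(-1) from F⁻ sum to -3; with overall charge -1, Ti is +2.
Ti sits in group 4; removing 2 electrons leaves Ti²⁺ with 4 − 2 = 2 d electrons.
Configuration: t2g^2 e_g^0, giving 2 unpaired electrons.

2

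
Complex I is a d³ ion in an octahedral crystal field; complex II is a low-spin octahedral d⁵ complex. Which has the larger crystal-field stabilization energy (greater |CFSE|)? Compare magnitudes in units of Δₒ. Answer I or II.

II

I: For octahedral d³ the high- and low-spin configurations coincide; t2g^3 e_g^0, CFSE = -1.2Δₒ.
II: t₂g⁵ eg⁰, CFSE = -2.0Δₒ.
So II has the larger |CFSE|.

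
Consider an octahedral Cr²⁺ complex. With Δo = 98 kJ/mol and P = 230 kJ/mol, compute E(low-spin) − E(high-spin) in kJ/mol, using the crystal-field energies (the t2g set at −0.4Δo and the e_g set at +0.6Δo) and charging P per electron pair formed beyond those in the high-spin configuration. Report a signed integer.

Cr sits in group 6; removing 2 electrons leaves Cr²⁺ with 6 − 2 = 4 d electrons.
High-spin: t2g^3 e_g^1, CFSE = -0.6Δo = -59 kJ/mol.
For low-spin the configuration is t2g^4 e_g^0: orbital energy -1.6 × 98 = -157 kJ/mol, and 1 additional pair relative to high-spin adds 230 kJ/mol, giving 73 kJ/mol.
E(LS) − E(HS) = 73 − (-59) = 132 kJ/mol.

132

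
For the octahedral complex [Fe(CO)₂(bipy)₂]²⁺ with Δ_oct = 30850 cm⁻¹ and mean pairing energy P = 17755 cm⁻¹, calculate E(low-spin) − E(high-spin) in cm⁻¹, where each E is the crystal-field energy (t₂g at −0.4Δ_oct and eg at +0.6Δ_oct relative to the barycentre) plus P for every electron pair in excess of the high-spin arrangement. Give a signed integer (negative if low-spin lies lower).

Ligand charges: 2×(+0) from CO and 2×(+0) from bipy sum to +0; with overall charge +2, Fe is +2.
Fe sits in group 8; removing 2 electrons leaves Fe²⁺ with 8 − 2 = 6 d electrons.
High-spin: t₂g⁴ eg², CFSE = -0.4Δ_oct = -12340 cm⁻¹.
Low-spin: t₂g⁶ eg⁰, orbital CFSE = -2.4Δ_oct = -74040 cm⁻¹; plus 2 excess pairs × P = +35510 cm⁻¹; total -38530 cm⁻¹.
Thus E(LS) − E(HS) = -26190 cm⁻¹.

-26190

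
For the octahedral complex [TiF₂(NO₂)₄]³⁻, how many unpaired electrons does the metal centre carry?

1

Ligand charges: 2×(-1) from F⁻ and 4×(-1) from NO₂⁻ sum to -6; with overall charge -3, Ti is +3.
Ti sits in group 4; removing 3 electrons leaves Ti³⁺ with 4 − 3 = 1 d electrons.
Configuration: t₂g¹ eg⁰, giving 1 unpaired electron.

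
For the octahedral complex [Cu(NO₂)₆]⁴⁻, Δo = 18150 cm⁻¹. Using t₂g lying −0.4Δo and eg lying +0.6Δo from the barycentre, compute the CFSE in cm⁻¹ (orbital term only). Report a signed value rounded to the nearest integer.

Each NO₂⁻ contributes -1; 6 × (-1) = -6. With overall charge -4, Cu is in the +2 oxidation state.
Cu is in group 11, so Cu²⁺ is d⁹ (11 − 2 = 9).
Configuration: t₂g⁶ eg³.
CFSE(orbital) = 6×(-0.4Δo) + 3×(0.6Δo) = -0.6Δo; with Δo = 18150 cm⁻¹ that is -10890 cm⁻¹.

-10890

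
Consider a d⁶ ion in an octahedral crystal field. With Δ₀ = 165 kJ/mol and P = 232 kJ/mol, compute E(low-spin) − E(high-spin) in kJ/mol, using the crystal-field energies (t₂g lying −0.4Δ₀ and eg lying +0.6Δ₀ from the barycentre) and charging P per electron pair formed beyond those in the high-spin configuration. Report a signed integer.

134

High-spin: t₂g⁴ eg², CFSE = -0.4Δ₀ = -66 kJ/mol.
For low-spin the configuration is t₂g⁶ eg⁰: orbital energy -2.4 × 165 = -396 kJ/mol, and 2 additional pairs relative to high-spin add 464 kJ/mol, giving 68 kJ/mol.
Thus E(LS) − E(HS) = 134 kJ/mol.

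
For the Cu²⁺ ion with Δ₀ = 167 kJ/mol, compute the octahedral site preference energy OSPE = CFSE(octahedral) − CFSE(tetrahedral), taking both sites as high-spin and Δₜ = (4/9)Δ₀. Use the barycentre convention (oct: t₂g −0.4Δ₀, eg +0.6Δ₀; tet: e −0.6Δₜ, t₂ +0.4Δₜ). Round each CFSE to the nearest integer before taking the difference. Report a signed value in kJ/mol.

Cu sits in group 11; removing 2 electrons leaves Cu²⁺ with 11 − 2 = 9 d electrons.
Octahedral (high-spin): t2g^6 e_g^3, CFSE = 6(−0.4) + 3(+0.6) = -0.6Δ₀ = -0.6 × 167 = -100 kJ/mol.
Tetrahedral e^4 t2^5 gives -0.4Δₜ = -0.4 × (4/9) × 167 = -30 kJ/mol.
OSPE = -100 − (-30) = -70 kJ/mol.

-70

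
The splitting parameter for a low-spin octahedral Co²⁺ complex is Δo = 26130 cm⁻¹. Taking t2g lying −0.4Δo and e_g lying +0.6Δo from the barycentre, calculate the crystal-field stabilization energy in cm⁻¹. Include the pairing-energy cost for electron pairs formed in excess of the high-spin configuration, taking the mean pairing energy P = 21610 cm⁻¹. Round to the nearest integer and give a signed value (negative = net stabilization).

-25424

Co²⁺: group 9, so d-count = 9 − 2 = 7.
The d⁷ electrons fill as t2g^6 e_g^1.
CFSE(orbital) = 6×(-0.4Δo) + 1×(0.6Δo) = -1.8Δo; with Δo = 26130 cm⁻¹ that is -47034 cm⁻¹.
High-spin d⁷ would be t2g^5 e_g^2 with 2 pairs; low-spin has 3, so 1 excess pair costs +1P = +21610 cm⁻¹.
Net CFSE = -47034 + 21610 = -25424 cm⁻¹.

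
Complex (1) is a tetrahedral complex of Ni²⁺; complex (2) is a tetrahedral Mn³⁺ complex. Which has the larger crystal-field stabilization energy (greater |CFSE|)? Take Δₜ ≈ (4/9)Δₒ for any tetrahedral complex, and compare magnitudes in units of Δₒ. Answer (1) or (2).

(1): Ni²⁺: group 10, so d-count = 10 − 2 = 8; With tetrahedral geometry the complex is necessarily high-spin; e⁴ t₂⁴, CFSE = -0.8Δₜ ≈ -0.36Δₒ.
(2): Mn sits in group 7; removing 3 electrons leaves Mn³⁺ with 7 − 3 = 4 d electrons; With tetrahedral geometry the complex is necessarily high-spin; e² t₂², CFSE = -0.4Δₜ ≈ -0.18Δₒ.
So (1) has the larger |CFSE|.

(1)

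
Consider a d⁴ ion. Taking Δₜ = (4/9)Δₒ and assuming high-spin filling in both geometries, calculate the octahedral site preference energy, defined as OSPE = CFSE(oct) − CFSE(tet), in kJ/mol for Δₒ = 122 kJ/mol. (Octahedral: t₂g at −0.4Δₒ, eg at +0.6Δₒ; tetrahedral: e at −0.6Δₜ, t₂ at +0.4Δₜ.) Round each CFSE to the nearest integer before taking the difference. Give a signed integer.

Octahedral (high-spin): t₂g³ eg¹, CFSE = 3(−0.4) + 1(+0.6) = -0.6Δₒ = -0.6 × 122 = -73 kJ/mol.
Tetrahedral e² t₂² gives -0.4Δₜ = -0.4 × (4/9) × 122 = -22 kJ/mol.
Subtracting, OSPE = -73 − (-22) = -51 kJ/mol.

-51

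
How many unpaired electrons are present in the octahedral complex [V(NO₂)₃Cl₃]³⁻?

Ligand charges: 3×(-1) from NO₂⁻ and 3×(-1) from Cl⁻ sum to -6; with overall charge -3, V is +3.
V sits in group 5; removing 3 electrons leaves V³⁺ with 5 − 3 = 2 d electrons.
Configuration: t2g^2 e_g^0, giving 2 unpaired electrons.

2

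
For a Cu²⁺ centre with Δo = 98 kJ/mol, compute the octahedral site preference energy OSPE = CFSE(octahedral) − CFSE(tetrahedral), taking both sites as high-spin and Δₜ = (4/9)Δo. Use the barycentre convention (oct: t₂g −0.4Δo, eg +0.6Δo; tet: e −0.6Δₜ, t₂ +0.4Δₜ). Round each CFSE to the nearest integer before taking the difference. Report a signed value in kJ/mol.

-42

Cu²⁺: group 11, so d-count = 11 − 2 = 9.
In an octahedral site d⁹ (HS) is t₂g⁶ eg³, giving CFSE(oct) = -0.6Δo = -59 kJ/mol.
Tetrahedral: e⁴ t₂⁵, CFSE = 4(−0.6) + 5(+0.4) = -0.4Δₜ = -0.4 × (4/9) × 98 = -17 kJ/mol.
OSPE = -59 − (-17) = -42 kJ/mol.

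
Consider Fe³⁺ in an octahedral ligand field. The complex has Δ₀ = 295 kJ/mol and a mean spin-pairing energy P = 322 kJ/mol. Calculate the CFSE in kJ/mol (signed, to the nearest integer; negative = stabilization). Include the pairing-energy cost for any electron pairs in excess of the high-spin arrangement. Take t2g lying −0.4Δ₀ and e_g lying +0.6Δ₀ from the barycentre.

Group 8 minus oxidation state +3 gives a d⁵ configuration for Fe³⁺.
Δ₀ < P, so pairing is avoided: the ground state is high-spin.
Configuration: t2g^3 e_g^2.
Orbital CFSE = 0.0Δ₀ = 0.0 × 295 = 0 kJ/mol.
High-spin has no excess pairs, so no pairing correction applies.

0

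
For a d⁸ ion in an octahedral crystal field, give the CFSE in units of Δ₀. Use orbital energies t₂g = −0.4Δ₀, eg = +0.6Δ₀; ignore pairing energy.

-1.2 Δ₀

For octahedral d⁸ the high- and low-spin configurations coincide.
Configuration: t₂g⁶ eg².
CFSE = 6(-0.4Δ₀) + 2(0.6Δ₀) = -2.4Δ₀ + 1.2Δ₀ = -1.2Δ₀.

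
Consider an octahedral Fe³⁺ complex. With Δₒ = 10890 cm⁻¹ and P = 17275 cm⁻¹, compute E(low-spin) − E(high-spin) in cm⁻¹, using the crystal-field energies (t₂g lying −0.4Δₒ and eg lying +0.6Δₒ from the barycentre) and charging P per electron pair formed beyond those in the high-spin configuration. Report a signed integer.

Fe is in group 8, so Fe³⁺ is d⁵ (8 − 3 = 5).
High-spin d⁵ fills as t₂g³ eg² with CFSE 3(−0.4) + 2(+0.6) = 0.0Δₒ = 0 cm⁻¹.
For low-spin the configuration is t₂g⁵ eg⁰: orbital energy -2.0 × 10890 = -21780 cm⁻¹, and 2 additional pairs relative to high-spin add 34550 cm⁻¹, giving 12770 cm⁻¹.
E(LS) − E(HS) = 12770 − (0) = 12770 cm⁻¹.

12770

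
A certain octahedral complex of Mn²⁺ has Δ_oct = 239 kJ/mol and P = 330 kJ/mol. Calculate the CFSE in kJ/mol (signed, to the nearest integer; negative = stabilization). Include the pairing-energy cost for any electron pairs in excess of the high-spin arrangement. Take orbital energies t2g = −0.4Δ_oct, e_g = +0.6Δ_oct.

Mn sits in group 7; removing 2 electrons leaves Mn²⁺ with 7 − 2 = 5 d electrons.
Since Δ_oct = 239 kJ/mol < P = 330 kJ/mol, the complex adopts the high-spin configuration.
Filling d⁵ accordingly: t2g^3 e_g^2.
Orbital CFSE = 0.0Δ_oct = 0.0 × 239 = 0 kJ/mol.
High-spin has no excess pairs, so no pairing correction applies.

0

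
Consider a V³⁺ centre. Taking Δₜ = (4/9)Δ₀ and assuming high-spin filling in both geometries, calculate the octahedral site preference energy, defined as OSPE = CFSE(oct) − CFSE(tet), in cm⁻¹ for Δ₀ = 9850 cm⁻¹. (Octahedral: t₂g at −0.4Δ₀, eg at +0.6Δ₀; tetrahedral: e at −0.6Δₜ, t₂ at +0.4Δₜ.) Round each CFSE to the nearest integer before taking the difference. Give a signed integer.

-2627

Group 5 minus oxidation state +3 gives a d² configuration for V³⁺.
Octahedral (high-spin): t₂g² eg⁰, CFSE = 2(−0.4) + 0(+0.6) = -0.8Δ₀ = -0.8 × 9850 = -7880 cm⁻¹.
Tetrahedral: e² t₂⁰, CFSE = 2(−0.6) + 0(+0.4) = -1.2Δₜ = -1.2 × (4/9) × 9850 = -5253 cm⁻¹.
OSPE = -7880 − (-5253) = -2627 cm⁻¹.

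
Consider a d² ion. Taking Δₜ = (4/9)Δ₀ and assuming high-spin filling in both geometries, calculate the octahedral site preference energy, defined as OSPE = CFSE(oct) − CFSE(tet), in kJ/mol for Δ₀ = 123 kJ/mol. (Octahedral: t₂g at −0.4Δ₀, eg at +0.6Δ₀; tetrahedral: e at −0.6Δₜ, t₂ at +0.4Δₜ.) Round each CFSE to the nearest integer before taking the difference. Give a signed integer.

In an octahedral site d² (HS) is t₂g² eg⁰, giving CFSE(oct) = -0.8Δ₀ = -98 kJ/mol.
In a tetrahedral site the filling is e² t₂⁰: CFSE(tet) = -1.2Δₜ = -1.2 × (4/9)(123) = -66 kJ/mol.
OSPE = -98 − (-66) = -32 kJ/mol.

-32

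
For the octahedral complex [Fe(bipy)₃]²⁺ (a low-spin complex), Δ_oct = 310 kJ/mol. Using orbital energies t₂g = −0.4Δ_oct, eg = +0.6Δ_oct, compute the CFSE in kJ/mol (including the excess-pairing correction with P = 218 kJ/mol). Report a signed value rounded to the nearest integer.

bipy is neutral, so the +2 overall charge sits on Fe: oxidation state +2.
Group 8 minus oxidation state +2 gives a d⁶ configuration for Fe²⁺.
Electron filling gives t₂g⁶ eg⁰.
Orbital CFSE = 6(-0.4) + 0(0.6) = -2.4Δ_oct = -2.4 × 310 = -744 kJ/mol.
Relative to high-spin t₂g⁴ eg² (1 paired), the low-spin configuration has 2 additional pairs, contributing +2 × 218 = +436 kJ/mol.
Overall CFSE = -744 + 436 = -308 kJ/mol.

-308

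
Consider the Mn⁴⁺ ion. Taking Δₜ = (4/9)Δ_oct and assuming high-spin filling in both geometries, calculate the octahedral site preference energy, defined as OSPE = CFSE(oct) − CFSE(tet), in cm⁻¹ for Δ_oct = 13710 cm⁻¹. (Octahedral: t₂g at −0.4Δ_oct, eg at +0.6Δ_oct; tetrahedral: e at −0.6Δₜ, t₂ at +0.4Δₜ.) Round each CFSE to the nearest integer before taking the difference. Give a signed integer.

Mn is in group 7, so Mn⁴⁺ is d³ (7 − 4 = 3).
Octahedral (high-spin): t₂g³ eg⁰, CFSE = 3(−0.4) + 0(+0.6) = -1.2Δ_oct = -1.2 × 13710 = -16452 cm⁻¹.
In a tetrahedral site the filling is e² t₂¹: CFSE(tet) = -0.8Δₜ = -0.8 × (4/9)(13710) = -4875 cm⁻¹.
OSPE = CFSE(oct) − CFSE(tet) = -16452 − (-4875) = -11577 cm⁻¹.

-11577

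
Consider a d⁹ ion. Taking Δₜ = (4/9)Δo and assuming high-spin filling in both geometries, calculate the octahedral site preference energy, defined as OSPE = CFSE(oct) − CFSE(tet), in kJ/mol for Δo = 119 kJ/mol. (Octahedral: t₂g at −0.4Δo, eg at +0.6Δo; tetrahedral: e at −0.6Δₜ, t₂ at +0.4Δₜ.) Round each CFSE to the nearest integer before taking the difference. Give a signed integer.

-50

In an octahedral site d⁹ (HS) is t₂g⁶ eg³, giving CFSE(oct) = -0.6Δo = -71 kJ/mol.
Tetrahedral: e⁴ t₂⁵, CFSE = 4(−0.6) + 5(+0.4) = -0.4Δₜ = -0.4 × (4/9) × 119 = -21 kJ/mol.
Subtracting, OSPE = -71 − (-21) = -50 kJ/mol.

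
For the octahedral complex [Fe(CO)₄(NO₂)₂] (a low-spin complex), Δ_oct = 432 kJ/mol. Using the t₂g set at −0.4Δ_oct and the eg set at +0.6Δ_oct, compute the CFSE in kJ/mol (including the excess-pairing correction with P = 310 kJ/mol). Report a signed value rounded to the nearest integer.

Ligand charges: 4×(+0) from CO and 2×(-1) from NO₂⁻ sum to -2; with overall charge +0, Fe is +2.
Fe²⁺: group 8, so d-count = 8 − 2 = 6.
Electron filling gives t₂g⁶ eg⁰.
Orbital CFSE = 6(-0.4) + 0(0.6) = -2.4Δ_oct = -2.4 × 432 = -1037 kJ/mol.
Pairing penalty: 3 pairs vs 1 in the high-spin reference → 2 extra × P = 620 kJ/mol.
Combining: -1037 + 620 = -417 kJ/mol.

-417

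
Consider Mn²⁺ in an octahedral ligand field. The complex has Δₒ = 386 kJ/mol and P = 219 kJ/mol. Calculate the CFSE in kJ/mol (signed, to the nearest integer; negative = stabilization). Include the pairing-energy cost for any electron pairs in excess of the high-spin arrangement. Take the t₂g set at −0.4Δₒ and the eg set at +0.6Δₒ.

Mn²⁺: group 7, so d-count = 7 − 2 = 5.
Since Δₒ = 386 kJ/mol > P = 219 kJ/mol, the complex adopts the low-spin configuration.
That gives t₂g⁵ eg⁰.
Orbital CFSE = -2.0Δₒ = -2.0 × 386 = -772 kJ/mol.
Excess pairs vs high-spin: 2 − 0 = 2; pairing cost = +438 kJ/mol.
Net CFSE = -772 + 438 = -334 kJ/mol.

-334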